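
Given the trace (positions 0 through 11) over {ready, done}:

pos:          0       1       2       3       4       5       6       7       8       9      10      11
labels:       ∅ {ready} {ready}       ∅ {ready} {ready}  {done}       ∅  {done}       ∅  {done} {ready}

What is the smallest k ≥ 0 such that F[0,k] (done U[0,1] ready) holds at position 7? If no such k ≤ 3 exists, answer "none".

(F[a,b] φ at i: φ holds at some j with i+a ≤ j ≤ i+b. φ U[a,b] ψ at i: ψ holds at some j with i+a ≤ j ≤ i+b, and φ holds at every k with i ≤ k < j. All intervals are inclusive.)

Scan j = 7,8,… for (done U[0,1] ready):
  j=7: fails
  j=8: fails
  j=9: fails
  j=10: holds
First hit at j=10, so smallest k = 10-7 = 3.

3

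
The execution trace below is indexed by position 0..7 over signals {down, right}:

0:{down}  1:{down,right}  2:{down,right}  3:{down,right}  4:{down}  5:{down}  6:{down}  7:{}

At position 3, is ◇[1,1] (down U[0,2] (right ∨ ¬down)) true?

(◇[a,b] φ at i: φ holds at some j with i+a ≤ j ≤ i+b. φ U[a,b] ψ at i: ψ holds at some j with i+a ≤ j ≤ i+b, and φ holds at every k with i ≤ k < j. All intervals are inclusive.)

Check (down U[0,2] (right ∨ ¬down)) at each j in [4,4]:
  j=4: fails
No position in the window satisfies it → formula fails.

False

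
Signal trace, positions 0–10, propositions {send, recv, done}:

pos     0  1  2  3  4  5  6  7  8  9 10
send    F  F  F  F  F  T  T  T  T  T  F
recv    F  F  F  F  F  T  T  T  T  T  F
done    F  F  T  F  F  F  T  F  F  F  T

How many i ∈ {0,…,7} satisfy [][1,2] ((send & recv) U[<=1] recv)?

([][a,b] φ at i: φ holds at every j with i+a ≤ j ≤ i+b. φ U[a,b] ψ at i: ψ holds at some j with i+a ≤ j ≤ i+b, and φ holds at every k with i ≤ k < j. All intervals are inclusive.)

Evaluate at each i in [0,7]:
  i=0: ✗ (fails at j=1)
  i=1: ✗ (fails at j=2)
  i=2: ✗ (fails at j=3)
  i=3: ✗ (fails at j=4)
  i=4: ✓ (all of [5,6])
  i=5: ✓ (all of [6,7])
  i=6: ✓ (all of [7,8])
  i=7: ✓ (all of [8,9])
Positions where it holds: {4, 5, 6, 7} → 4.

4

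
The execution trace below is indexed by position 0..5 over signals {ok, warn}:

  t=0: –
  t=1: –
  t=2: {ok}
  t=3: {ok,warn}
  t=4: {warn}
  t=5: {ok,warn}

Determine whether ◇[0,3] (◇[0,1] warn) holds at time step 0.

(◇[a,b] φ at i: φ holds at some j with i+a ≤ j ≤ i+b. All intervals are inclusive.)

Check ◇[0,1] warn at each j in [0,3]:
  j=0: fails (none in [0,1])
  j=1: fails (none in [1,2])
  j=2: holds (witness at 3)
  j=3: holds (witness at 3)
Found at j=2 → formula holds.

Holds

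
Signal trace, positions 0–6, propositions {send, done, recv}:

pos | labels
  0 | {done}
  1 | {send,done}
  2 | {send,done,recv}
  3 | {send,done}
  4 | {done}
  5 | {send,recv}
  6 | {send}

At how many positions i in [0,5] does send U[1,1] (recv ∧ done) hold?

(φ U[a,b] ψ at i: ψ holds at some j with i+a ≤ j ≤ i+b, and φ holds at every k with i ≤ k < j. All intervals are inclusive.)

1

Evaluate at each i in [0,5]:
  i=0: ✗ (no rhs in [1,1])
  i=1: ✓ (rhs at j=2; lhs holds on [1,1])
  i=2: ✗ (no rhs in [3,3])
  i=3: ✗ (no rhs in [4,4])
  i=4: ✗ (no rhs in [5,5])
  i=5: ✗ (no rhs in [6,6])
Positions where it holds: {1} → 1.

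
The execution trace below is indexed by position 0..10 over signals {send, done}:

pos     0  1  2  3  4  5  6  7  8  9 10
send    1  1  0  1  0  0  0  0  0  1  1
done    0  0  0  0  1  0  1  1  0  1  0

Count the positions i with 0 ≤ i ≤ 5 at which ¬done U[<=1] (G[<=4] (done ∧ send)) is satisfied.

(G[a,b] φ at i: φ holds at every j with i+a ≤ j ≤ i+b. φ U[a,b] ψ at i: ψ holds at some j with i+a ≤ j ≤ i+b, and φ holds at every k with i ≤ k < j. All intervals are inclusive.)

Evaluate at each i in [0,5]:
  i=0: ✗ (no rhs in [0,1])
  i=1: ✗ (no rhs in [1,2])
  i=2: ✗ (no rhs in [2,3])
  i=3: ✗ (no rhs in [3,4])
  i=4: ✗ (no rhs in [4,5])
  i=5: ✗ (no rhs in [5,6])
Positions where it holds: {} → 0.

0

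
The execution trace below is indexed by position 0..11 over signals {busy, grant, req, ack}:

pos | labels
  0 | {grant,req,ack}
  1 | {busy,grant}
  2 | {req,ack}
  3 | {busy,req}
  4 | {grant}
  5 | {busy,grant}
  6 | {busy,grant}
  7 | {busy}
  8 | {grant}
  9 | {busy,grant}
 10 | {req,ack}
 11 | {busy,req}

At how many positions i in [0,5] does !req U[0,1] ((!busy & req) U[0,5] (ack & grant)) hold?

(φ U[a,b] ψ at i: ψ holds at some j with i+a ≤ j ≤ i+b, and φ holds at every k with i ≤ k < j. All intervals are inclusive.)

Evaluate at each i in [0,5]:
  i=0: ✓ (rhs at j=0)
  i=1: ✗ (no rhs in [1,2])
  i=2: ✗ (no rhs in [2,3])
  i=3: ✗ (no rhs in [3,4])
  i=4: ✗ (no rhs in [4,5])
  i=5: ✗ (no rhs in [5,6])
Positions where it holds: {0} → 1.

1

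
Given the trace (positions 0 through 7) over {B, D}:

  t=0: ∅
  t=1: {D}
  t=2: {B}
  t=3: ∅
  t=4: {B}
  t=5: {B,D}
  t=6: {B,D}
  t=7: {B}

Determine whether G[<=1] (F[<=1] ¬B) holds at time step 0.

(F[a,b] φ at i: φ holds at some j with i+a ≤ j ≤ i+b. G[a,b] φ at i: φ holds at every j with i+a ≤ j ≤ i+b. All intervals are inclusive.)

Check F[<=1] ¬B at every j in [0,1]:
  j=0: holds (witness at 0)
  j=1: holds (witness at 1)
All positions satisfy it → formula holds.

True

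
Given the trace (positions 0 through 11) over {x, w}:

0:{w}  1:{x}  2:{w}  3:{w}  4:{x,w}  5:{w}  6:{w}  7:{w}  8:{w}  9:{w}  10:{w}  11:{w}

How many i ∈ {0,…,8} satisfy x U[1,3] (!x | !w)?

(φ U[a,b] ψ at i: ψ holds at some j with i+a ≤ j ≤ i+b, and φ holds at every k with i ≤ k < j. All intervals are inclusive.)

Evaluate at each i in [0,8]:
  i=0: ✗ (lhs fails at k=0 before rhs at j=1)
  i=1: ✓ (rhs at j=2; lhs holds on [1,1])
  i=2: ✗ (lhs fails at k=2 before rhs at j=3)
  i=3: ✗ (lhs fails at k=3 before rhs at j=5)
  i=4: ✓ (rhs at j=5; lhs holds on [4,4])
  i=5: ✗ (lhs fails at k=5 before rhs at j=6)
  i=6: ✗ (lhs fails at k=6 before rhs at j=7)
  i=7: ✗ (lhs fails at k=7 before rhs at j=8)
  i=8: ✗ (lhs fails at k=8 before rhs at j=9)
Positions where it holds: {1, 4} → 2.

2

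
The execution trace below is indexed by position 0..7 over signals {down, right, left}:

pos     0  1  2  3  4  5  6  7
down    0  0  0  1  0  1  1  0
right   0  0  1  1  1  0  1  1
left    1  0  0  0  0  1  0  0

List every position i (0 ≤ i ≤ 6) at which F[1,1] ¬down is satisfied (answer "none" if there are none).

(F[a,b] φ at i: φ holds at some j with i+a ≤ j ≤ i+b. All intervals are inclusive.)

0, 1, 3, 6

Evaluate at each i in [0,6]:
  i=0: ✓ (witness j=1)
  i=1: ✓ (witness j=2)
  i=2: ✗ (none in [3,3])
  i=3: ✓ (witness j=4)
  i=4: ✗ (none in [5,5])
  i=5: ✗ (none in [6,6])
  i=6: ✓ (witness j=7)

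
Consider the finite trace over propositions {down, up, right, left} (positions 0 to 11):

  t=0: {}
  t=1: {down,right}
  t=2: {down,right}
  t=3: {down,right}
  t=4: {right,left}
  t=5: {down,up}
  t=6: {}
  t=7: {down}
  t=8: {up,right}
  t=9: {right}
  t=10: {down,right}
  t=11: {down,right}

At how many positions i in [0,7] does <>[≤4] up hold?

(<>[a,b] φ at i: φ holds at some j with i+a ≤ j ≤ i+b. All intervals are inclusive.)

7

Evaluate at each i in [0,7]:
  i=0: ✗ (none in [0,4])
  i=1: ✓ (witness j=5)
  i=2: ✓ (witness j=5)
  i=3: ✓ (witness j=5)
  i=4: ✓ (witness j=5)
  i=5: ✓ (witness j=5)
  i=6: ✓ (witness j=8)
  i=7: ✓ (witness j=8)
Positions where it holds: {1, 2, 3, 4, 5, 6, 7} → 7.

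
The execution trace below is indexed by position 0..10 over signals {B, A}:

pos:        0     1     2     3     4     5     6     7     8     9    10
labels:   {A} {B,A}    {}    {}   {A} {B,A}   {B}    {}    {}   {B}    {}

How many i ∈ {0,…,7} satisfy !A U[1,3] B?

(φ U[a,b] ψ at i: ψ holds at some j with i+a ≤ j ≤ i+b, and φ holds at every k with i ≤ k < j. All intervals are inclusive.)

2

Evaluate at each i in [0,7]:
  i=0: ✗ (lhs fails at k=0 before rhs at j=1)
  i=1: ✗ (no rhs in [2,4])
  i=2: ✗ (lhs fails at k=4 before rhs at j=5)
  i=3: ✗ (lhs fails at k=4 before rhs at j=5)
  i=4: ✗ (lhs fails at k=4 before rhs at j=5)
  i=5: ✗ (lhs fails at k=5 before rhs at j=6)
  i=6: ✓ (rhs at j=9; lhs holds on [6,8])
  i=7: ✓ (rhs at j=9; lhs holds on [7,8])
Positions where it holds: {6, 7} → 2.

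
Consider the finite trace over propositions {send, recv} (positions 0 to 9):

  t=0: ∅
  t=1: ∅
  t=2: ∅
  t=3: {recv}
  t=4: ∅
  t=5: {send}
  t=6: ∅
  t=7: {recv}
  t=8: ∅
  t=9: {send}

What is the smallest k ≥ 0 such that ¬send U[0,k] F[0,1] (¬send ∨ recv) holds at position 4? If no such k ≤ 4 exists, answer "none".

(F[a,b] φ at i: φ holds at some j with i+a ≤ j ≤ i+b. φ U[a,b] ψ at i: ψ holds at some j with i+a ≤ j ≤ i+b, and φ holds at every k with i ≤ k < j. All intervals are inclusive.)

0

Need earliest j ≥ 4 with F[0,1] (¬send ∨ recv), and ¬send at every k in [4,j-1].
  j=4: rhs holds (empty prefix). k = 0.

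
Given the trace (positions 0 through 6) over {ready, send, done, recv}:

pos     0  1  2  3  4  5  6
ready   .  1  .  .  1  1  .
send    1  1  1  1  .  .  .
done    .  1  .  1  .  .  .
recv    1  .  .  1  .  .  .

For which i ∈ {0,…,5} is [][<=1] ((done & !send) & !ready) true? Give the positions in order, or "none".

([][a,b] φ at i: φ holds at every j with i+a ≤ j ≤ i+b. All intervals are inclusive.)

none

Evaluate at each i in [0,5]:
  i=0: ✗ (fails at j=0)
  i=1: ✗ (fails at j=1)
  i=2: ✗ (fails at j=2)
  i=3: ✗ (fails at j=3)
  i=4: ✗ (fails at j=4)
  i=5: ✗ (fails at j=5)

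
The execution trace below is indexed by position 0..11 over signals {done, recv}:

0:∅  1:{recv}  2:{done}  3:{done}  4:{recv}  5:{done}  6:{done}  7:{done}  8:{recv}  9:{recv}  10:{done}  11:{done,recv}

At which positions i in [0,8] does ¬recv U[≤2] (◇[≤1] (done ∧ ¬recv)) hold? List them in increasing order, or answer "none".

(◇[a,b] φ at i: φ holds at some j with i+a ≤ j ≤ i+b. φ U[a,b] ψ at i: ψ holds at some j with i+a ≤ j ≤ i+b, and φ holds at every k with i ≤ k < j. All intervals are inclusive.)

Evaluate at each i in [0,8]:
  i=0: ✓ (rhs at j=1; lhs holds on [0,0])
  i=1: ✓ (rhs at j=1)
  i=2: ✓ (rhs at j=2)
  i=3: ✓ (rhs at j=3)
  i=4: ✓ (rhs at j=4)
  i=5: ✓ (rhs at j=5)
  i=6: ✓ (rhs at j=6)
  i=7: ✓ (rhs at j=7)
  i=8: ✗ (lhs fails at k=8 before rhs at j=9)

0, 1, 2, 3, 4, 5, 6, 7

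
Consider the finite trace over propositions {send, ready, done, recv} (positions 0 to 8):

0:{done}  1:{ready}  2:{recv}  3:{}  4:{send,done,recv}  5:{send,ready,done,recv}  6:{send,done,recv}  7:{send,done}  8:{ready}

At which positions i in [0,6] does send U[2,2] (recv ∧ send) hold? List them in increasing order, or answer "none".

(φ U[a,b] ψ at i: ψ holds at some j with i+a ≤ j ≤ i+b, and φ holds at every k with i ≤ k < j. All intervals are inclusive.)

Evaluate at each i in [0,6]:
  i=0: ✗ (no rhs in [2,2])
  i=1: ✗ (no rhs in [3,3])
  i=2: ✗ (lhs fails at k=2 before rhs at j=4)
  i=3: ✗ (lhs fails at k=3 before rhs at j=5)
  i=4: ✓ (rhs at j=6; lhs holds on [4,5])
  i=5: ✗ (no rhs in [7,7])
  i=6: ✗ (no rhs in [8,8])

4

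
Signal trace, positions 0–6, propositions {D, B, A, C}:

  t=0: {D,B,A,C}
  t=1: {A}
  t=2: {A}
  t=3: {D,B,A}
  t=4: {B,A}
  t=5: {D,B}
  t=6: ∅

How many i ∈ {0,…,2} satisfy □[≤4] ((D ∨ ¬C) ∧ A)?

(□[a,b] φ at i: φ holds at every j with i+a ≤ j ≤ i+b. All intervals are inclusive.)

Evaluate at each i in [0,2]:
  i=0: ✓ (all of [0,4])
  i=1: ✗ (fails at j=5)
  i=2: ✗ (fails at j=5)
Positions where it holds: {0} → 1.

1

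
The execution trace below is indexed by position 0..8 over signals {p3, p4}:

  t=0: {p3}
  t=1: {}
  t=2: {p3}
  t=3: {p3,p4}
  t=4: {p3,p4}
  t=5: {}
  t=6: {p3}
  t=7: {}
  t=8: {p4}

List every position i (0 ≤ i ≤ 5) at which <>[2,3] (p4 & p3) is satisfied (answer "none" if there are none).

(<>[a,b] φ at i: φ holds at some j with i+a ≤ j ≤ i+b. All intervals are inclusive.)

0, 1, 2

Evaluate at each i in [0,5]:
  i=0: ✓ (witness j=3)
  i=1: ✓ (witness j=3)
  i=2: ✓ (witness j=4)
  i=3: ✗ (none in [5,6])
  i=4: ✗ (none in [6,7])
  i=5: ✗ (none in [7,8])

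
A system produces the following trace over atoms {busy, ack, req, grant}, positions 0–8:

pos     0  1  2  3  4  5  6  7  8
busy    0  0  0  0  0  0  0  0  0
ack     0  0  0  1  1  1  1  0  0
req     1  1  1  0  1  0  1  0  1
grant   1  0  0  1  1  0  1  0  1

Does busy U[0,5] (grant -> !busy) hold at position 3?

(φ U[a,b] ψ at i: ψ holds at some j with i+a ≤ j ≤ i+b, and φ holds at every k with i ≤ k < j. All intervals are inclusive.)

Holds

Need some j in [3,8] with (grant -> !busy), and busy at every k in [3,j-1].
  j=3: (grant -> !busy) holds; no prefix to check → satisfied.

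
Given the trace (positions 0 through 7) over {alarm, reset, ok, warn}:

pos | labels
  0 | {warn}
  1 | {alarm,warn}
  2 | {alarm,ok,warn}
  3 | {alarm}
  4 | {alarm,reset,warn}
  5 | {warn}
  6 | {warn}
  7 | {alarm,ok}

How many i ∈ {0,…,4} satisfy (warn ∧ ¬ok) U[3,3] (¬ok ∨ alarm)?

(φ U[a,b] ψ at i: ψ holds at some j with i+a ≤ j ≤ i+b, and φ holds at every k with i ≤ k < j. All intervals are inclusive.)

Evaluate at each i in [0,4]:
  i=0: ✗ (lhs fails at k=2 before rhs at j=3)
  i=1: ✗ (lhs fails at k=2 before rhs at j=4)
  i=2: ✗ (lhs fails at k=2 before rhs at j=5)
  i=3: ✗ (lhs fails at k=3 before rhs at j=6)
  i=4: ✓ (rhs at j=7; lhs holds on [4,6])
Positions where it holds: {4} → 1.

1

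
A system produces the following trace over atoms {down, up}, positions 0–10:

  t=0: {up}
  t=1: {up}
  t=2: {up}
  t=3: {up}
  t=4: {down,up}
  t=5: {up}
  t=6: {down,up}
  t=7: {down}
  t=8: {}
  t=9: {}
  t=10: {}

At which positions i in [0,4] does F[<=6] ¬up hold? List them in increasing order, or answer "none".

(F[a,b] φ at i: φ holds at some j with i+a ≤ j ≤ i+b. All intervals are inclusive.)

1, 2, 3, 4

Evaluate at each i in [0,4]:
  i=0: ✗ (none in [0,6])
  i=1: ✓ (witness j=7)
  i=2: ✓ (witness j=7)
  i=3: ✓ (witness j=7)
  i=4: ✓ (witness j=7)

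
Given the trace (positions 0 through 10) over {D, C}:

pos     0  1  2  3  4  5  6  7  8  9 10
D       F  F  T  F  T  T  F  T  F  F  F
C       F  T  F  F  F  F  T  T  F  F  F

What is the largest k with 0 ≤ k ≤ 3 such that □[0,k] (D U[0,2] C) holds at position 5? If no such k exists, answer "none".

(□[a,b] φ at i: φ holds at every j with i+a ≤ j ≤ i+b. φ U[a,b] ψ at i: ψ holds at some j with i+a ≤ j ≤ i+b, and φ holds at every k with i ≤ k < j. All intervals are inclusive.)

2

(D U[0,2] C) must hold from j=5 onward; find where it first fails.
  j=5: holds
  j=6: holds
  j=7: holds
  j=8: fails
Holds on [5,7], so largest k = 2.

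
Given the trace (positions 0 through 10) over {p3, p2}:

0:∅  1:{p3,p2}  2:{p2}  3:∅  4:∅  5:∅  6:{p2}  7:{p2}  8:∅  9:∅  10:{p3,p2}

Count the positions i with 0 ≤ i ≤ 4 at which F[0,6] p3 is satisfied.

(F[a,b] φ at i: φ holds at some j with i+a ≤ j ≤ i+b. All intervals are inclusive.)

Evaluate at each i in [0,4]:
  i=0: ✓ (witness j=1)
  i=1: ✓ (witness j=1)
  i=2: ✗ (none in [2,8])
  i=3: ✗ (none in [3,9])
  i=4: ✓ (witness j=10)
Positions where it holds: {0, 1, 4} → 3.

3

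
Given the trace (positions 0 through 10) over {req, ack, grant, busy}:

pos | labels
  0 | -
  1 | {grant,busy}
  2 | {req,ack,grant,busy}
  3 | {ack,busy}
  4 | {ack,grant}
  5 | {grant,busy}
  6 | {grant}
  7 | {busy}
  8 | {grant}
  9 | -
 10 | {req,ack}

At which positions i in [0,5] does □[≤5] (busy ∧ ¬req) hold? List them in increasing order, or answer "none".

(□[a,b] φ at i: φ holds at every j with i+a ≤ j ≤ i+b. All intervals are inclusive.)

none

Evaluate at each i in [0,5]:
  i=0: ✗ (fails at j=0)
  i=1: ✗ (fails at j=2)
  i=2: ✗ (fails at j=2)
  i=3: ✗ (fails at j=4)
  i=4: ✗ (fails at j=4)
  i=5: ✗ (fails at j=6)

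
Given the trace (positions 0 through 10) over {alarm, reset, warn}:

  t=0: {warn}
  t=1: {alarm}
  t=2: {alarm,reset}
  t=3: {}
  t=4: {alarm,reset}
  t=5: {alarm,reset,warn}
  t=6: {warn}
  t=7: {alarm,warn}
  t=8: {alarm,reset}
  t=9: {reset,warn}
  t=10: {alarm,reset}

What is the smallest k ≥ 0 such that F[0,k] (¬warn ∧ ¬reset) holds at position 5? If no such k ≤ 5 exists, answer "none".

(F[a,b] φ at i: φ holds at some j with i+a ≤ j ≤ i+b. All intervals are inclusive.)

none

Scan j = 5,6,… for (¬warn ∧ ¬reset):
  j=5: fails
  j=6: fails
  j=7: fails
  j=8: fails
  j=9: fails
  j=10: fails
No j in [5,10] satisfies it → none.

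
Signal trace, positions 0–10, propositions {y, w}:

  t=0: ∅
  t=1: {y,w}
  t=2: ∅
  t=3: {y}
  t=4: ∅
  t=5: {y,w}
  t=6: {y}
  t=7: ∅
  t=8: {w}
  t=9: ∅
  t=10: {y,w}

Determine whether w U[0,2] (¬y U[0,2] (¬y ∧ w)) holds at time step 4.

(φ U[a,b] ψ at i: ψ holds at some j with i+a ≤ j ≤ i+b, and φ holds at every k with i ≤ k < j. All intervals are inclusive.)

No

Need some j in [4,6] with (¬y U[0,2] (¬y ∧ w)), and w at every k in [4,j-1].
  j=4: (¬y U[0,2] (¬y ∧ w)) — fails.
  j=5: (¬y U[0,2] (¬y ∧ w)) — fails.
  j=6: (¬y U[0,2] (¬y ∧ w)) — fails.
No j in the window works → until fails.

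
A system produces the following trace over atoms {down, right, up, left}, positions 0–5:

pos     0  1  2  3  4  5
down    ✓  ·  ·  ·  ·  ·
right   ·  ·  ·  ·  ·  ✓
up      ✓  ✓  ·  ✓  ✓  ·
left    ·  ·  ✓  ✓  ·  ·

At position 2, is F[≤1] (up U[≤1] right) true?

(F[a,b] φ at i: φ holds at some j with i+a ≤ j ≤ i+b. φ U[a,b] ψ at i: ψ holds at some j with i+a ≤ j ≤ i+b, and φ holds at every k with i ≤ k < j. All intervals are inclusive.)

Check (up U[≤1] right) at each j in [2,3]:
  j=2: fails
  j=3: fails
No position in the window satisfies it → formula fails.

Does not hold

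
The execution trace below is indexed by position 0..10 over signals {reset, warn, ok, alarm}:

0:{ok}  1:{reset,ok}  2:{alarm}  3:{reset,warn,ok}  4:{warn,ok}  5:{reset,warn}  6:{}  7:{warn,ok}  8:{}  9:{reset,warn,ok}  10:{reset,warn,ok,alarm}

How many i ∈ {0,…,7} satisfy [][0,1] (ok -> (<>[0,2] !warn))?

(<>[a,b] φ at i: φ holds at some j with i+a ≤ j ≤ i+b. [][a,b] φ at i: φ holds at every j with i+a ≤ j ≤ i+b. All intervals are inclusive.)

Evaluate at each i in [0,7]:
  i=0: ✓ (all of [0,1])
  i=1: ✓ (all of [1,2])
  i=2: ✗ (fails at j=3)
  i=3: ✗ (fails at j=3)
  i=4: ✓ (all of [4,5])
  i=5: ✓ (all of [5,6])
  i=6: ✓ (all of [6,7])
  i=7: ✓ (all of [7,8])
Positions where it holds: {0, 1, 4, 5, 6, 7} → 6.

6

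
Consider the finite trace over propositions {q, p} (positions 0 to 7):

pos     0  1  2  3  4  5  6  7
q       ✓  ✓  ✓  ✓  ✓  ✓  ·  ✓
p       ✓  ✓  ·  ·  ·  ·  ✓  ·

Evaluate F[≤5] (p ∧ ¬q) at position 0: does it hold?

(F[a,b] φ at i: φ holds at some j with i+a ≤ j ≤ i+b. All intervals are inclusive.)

Check (p ∧ ¬q) at each j in [0,5]:
  j=0: false
  j=1: false
  j=2: false
  j=3: false
  j=4: false
  j=5: false
No position in the window satisfies it → formula fails.

False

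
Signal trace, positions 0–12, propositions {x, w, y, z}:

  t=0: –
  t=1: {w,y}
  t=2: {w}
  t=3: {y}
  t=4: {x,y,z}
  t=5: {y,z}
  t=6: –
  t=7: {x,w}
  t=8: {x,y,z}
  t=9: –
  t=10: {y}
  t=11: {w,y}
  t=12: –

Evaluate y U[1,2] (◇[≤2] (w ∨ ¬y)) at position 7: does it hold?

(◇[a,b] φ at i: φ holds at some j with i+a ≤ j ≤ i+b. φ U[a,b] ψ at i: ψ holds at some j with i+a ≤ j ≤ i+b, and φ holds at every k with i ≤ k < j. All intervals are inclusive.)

Does not hold

Need some j in [8,9] with ◇[≤2] (w ∨ ¬y), and y at every k in [7,j-1].
  j=8: ◇[≤2] (w ∨ ¬y) holds, but y fails at k=7 → not this j.
  j=9: ◇[≤2] (w ∨ ¬y) holds, but y fails at k=7 → not this j.
No j in the window works → until fails.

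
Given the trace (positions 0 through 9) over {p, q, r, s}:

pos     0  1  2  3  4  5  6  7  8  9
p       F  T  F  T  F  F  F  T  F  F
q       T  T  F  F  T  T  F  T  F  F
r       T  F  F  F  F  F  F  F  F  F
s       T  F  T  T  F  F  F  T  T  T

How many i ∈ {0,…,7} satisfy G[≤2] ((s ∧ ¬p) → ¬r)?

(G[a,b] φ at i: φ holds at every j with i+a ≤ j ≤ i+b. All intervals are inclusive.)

Evaluate at each i in [0,7]:
  i=0: ✗ (fails at j=0)
  i=1: ✓ (all of [1,3])
  i=2: ✓ (all of [2,4])
  i=3: ✓ (all of [3,5])
  i=4: ✓ (all of [4,6])
  i=5: ✓ (all of [5,7])
  i=6: ✓ (all of [6,8])
  i=7: ✓ (all of [7,9])
Positions where it holds: {1, 2, 3, 4, 5, 6, 7} → 7.

7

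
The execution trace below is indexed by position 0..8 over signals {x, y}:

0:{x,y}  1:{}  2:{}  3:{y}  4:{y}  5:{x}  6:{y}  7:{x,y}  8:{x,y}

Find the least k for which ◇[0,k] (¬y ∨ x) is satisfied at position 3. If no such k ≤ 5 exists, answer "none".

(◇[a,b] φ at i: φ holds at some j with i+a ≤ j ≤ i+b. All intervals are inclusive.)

Scan j = 3,4,… for (¬y ∨ x):
  j=3: fails
  j=4: fails
  j=5: holds
First hit at j=5, so smallest k = 5-3 = 2.

2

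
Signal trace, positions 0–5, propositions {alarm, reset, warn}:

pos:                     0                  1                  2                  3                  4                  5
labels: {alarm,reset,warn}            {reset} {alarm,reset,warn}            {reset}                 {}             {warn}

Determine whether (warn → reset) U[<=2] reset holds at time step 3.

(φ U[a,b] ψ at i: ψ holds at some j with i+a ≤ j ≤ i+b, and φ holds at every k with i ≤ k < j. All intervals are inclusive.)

Need some j in [3,5] with reset, and (warn → reset) at every k in [3,j-1].
  j=3: reset holds; no prefix to check → satisfied.

Holds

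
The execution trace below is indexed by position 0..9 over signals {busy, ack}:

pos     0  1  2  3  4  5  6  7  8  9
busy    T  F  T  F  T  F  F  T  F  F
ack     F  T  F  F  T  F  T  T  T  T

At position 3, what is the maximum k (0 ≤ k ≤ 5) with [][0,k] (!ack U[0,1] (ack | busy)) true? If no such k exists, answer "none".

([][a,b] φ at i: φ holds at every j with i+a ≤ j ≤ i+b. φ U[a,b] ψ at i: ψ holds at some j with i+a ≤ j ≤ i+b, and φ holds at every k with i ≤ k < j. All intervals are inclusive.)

(!ack U[0,1] (ack | busy)) must hold from j=3 onward; find where it first fails.
  j=3: holds
  j=4: holds
  j=5: holds
  j=6: holds
  j=7: holds
  j=8: holds
Holds through j=8; largest k = 5.

5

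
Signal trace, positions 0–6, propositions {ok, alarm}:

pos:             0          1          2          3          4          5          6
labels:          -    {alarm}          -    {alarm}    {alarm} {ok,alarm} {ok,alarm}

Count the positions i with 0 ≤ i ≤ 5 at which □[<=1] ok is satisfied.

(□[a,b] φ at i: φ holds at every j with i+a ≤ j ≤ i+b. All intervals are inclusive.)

Evaluate at each i in [0,5]:
  i=0: ✗ (fails at j=0)
  i=1: ✗ (fails at j=1)
  i=2: ✗ (fails at j=2)
  i=3: ✗ (fails at j=3)
  i=4: ✗ (fails at j=4)
  i=5: ✓ (all of [5,6])
Positions where it holds: {5} → 1.

1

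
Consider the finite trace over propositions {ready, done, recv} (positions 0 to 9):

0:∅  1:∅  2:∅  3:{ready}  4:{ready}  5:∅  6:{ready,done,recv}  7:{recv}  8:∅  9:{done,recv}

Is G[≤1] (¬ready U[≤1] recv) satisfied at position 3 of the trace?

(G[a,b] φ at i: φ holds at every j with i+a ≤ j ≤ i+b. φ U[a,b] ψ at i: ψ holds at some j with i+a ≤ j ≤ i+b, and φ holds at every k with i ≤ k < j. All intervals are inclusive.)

False

Check (¬ready U[≤1] recv) at every j in [3,4]:
  j=3: fails
  j=4: fails
Fails at j=3 → formula fails.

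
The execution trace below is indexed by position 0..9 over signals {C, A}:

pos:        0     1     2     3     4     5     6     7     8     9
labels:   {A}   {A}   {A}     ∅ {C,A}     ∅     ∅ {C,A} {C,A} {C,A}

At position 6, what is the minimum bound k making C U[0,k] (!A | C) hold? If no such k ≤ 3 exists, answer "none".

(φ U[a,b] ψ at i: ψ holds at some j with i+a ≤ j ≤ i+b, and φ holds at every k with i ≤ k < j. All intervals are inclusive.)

Need earliest j ≥ 6 with (!A | C), and C at every k in [6,j-1].
  j=6: rhs holds (empty prefix). k = 0.

0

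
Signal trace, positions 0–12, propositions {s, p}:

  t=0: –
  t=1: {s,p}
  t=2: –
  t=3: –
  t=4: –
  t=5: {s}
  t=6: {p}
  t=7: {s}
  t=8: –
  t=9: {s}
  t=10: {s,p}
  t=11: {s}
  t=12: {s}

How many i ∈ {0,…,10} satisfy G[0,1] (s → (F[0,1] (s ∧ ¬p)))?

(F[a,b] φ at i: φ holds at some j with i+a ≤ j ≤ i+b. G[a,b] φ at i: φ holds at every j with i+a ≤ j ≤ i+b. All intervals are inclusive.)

Evaluate at each i in [0,10]:
  i=0: ✗ (fails at j=1)
  i=1: ✗ (fails at j=1)
  i=2: ✓ (all of [2,3])
  i=3: ✓ (all of [3,4])
  i=4: ✓ (all of [4,5])
  i=5: ✓ (all of [5,6])
  i=6: ✓ (all of [6,7])
  i=7: ✓ (all of [7,8])
  i=8: ✓ (all of [8,9])
  i=9: ✓ (all of [9,10])
  i=10: ✓ (all of [10,11])
Positions where it holds: {2, 3, 4, 5, 6, 7, 8, 9, 10} → 9.

9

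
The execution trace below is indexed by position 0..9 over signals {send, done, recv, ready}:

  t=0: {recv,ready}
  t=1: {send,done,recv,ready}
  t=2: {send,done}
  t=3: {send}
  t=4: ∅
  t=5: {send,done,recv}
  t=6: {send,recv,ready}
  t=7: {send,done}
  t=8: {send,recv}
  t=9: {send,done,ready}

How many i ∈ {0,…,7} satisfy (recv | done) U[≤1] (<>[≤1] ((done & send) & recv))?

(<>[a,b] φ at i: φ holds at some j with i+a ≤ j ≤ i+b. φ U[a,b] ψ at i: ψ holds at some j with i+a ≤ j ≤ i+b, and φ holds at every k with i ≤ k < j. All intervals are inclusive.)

4

Evaluate at each i in [0,7]:
  i=0: ✓ (rhs at j=0)
  i=1: ✓ (rhs at j=1)
  i=2: ✗ (no rhs in [2,3])
  i=3: ✗ (lhs fails at k=3 before rhs at j=4)
  i=4: ✓ (rhs at j=4)
  i=5: ✓ (rhs at j=5)
  i=6: ✗ (no rhs in [6,7])
  i=7: ✗ (no rhs in [7,8])
Positions where it holds: {0, 1, 4, 5} → 4.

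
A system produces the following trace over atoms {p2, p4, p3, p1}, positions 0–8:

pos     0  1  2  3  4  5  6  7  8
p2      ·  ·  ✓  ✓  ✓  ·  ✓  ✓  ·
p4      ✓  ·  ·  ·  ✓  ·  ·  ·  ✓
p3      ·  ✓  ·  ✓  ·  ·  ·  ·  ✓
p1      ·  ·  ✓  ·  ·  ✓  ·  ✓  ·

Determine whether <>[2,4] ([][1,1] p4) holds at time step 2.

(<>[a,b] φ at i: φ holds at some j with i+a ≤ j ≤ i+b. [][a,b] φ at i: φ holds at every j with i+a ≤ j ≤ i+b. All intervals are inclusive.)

Check [][1,1] p4 at each j in [4,6]:
  j=4: fails at 5
  j=5: fails at 6
  j=6: fails at 7
No position in the window satisfies it → formula fails.

Does not hold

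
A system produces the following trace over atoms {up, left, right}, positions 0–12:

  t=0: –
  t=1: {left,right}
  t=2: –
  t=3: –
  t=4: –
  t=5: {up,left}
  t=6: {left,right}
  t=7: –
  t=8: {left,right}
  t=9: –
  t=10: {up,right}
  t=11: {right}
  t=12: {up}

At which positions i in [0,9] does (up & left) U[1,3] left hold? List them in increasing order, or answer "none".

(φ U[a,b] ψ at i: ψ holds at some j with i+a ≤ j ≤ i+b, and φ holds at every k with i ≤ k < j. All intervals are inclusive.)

5

Evaluate at each i in [0,9]:
  i=0: ✗ (lhs fails at k=0 before rhs at j=1)
  i=1: ✗ (no rhs in [2,4])
  i=2: ✗ (lhs fails at k=2 before rhs at j=5)
  i=3: ✗ (lhs fails at k=3 before rhs at j=5)
  i=4: ✗ (lhs fails at k=4 before rhs at j=5)
  i=5: ✓ (rhs at j=6; lhs holds on [5,5])
  i=6: ✗ (lhs fails at k=6 before rhs at j=8)
  i=7: ✗ (lhs fails at k=7 before rhs at j=8)
  i=8: ✗ (no rhs in [9,11])
  i=9: ✗ (no rhs in [10,12])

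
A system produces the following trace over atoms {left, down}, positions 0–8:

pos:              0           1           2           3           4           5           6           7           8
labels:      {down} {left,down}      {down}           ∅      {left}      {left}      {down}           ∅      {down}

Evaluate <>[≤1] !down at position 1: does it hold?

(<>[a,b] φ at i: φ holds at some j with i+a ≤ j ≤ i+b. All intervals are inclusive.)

Does not hold

Check !down at each j in [1,2]:
  j=1: false
  j=2: false
No position in the window satisfies it → formula fails.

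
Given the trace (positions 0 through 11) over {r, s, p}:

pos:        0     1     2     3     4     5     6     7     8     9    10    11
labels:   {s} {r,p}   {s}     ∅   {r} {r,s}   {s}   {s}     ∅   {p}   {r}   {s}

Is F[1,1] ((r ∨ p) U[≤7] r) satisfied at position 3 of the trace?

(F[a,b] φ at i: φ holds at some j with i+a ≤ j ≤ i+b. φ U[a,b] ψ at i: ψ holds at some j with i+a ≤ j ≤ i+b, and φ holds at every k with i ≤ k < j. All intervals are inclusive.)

Holds

Check ((r ∨ p) U[≤7] r) at each j in [4,4]:
  j=4: holds
Found at j=4 → formula holds.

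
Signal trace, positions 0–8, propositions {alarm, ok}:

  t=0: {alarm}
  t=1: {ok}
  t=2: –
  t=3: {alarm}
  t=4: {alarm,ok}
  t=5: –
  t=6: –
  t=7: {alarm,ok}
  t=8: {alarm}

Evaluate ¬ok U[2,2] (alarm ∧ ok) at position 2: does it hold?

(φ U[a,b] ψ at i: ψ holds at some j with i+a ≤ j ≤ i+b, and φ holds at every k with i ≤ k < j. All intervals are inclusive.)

Holds

Need some j in [4,4] with (alarm ∧ ok), and ¬ok at every k in [2,j-1].
  j=4: (alarm ∧ ok) holds; ¬ok holds at every k in [2,3] → satisfied.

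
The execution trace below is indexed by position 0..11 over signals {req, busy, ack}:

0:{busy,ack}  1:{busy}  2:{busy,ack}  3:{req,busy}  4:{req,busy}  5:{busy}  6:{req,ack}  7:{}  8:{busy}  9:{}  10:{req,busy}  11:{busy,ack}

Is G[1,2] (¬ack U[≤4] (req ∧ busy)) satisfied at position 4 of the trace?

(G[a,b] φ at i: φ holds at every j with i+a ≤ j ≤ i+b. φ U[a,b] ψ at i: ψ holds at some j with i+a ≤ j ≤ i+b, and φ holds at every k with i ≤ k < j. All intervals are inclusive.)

Check (¬ack U[≤4] (req ∧ busy)) at every j in [5,6]:
  j=5: fails
  j=6: fails
Fails at j=5 → formula fails.

False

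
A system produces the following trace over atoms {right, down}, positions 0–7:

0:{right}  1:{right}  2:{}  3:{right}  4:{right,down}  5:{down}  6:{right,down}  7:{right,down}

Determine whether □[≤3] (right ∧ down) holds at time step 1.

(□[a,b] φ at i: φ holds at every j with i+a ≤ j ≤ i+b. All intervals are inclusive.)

Check (right ∧ down) at every j in [1,4]:
  j=1: false
  j=2: false
  j=3: false
  j=4: true
Fails at j=1 → formula fails.

False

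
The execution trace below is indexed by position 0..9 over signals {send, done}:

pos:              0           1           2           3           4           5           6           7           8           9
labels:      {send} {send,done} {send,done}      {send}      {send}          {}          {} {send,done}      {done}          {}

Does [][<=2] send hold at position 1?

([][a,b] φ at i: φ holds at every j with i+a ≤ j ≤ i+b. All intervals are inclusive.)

Check send at every j in [1,3]:
  j=1: true
  j=2: true
  j=3: true
All positions satisfy it → formula holds.

True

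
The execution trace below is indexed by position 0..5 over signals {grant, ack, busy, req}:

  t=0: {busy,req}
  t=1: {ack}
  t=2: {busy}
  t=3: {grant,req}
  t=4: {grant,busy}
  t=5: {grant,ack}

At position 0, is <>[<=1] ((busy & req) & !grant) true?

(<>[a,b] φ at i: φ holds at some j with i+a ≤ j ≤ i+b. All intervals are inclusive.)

Holds

Check ((busy & req) & !grant) at each j in [0,1]:
  j=0: true
  j=1: false
Found at j=0 → formula holds.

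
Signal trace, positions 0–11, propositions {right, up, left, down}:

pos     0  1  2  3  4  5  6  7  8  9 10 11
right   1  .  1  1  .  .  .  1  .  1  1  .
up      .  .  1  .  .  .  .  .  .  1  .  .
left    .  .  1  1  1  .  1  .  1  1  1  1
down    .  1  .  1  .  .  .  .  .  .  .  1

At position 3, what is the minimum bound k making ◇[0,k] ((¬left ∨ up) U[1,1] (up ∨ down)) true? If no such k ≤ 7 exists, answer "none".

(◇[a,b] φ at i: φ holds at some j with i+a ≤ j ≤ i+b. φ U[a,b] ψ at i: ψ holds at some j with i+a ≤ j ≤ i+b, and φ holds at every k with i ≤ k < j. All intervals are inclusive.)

none

Scan j = 3,4,… for ((¬left ∨ up) U[1,1] (up ∨ down)):
  j=3: fails
  j=4: fails
  j=5: fails
  j=6: fails
  j=7: fails
  j=8: fails
  j=9: fails
  j=10: fails
No j in [3,10] satisfies it → none.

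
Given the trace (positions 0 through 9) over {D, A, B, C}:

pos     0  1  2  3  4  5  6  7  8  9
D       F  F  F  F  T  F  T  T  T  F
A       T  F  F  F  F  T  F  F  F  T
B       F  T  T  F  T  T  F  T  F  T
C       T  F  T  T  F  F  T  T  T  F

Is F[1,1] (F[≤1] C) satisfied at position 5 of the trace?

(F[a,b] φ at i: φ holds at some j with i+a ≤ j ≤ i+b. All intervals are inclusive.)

Holds

Check F[≤1] C at each j in [6,6]:
  j=6: holds (witness at 6)
Found at j=6 → formula holds.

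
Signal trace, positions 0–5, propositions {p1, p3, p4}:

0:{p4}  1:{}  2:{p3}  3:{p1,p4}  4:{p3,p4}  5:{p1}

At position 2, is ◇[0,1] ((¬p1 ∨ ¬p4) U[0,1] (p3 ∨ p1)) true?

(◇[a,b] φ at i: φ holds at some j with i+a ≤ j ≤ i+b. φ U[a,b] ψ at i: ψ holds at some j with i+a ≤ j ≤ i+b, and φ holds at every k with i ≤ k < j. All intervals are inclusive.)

Check ((¬p1 ∨ ¬p4) U[0,1] (p3 ∨ p1)) at each j in [2,3]:
  j=2: holds
  j=3: holds
Found at j=2 → formula holds.

Holds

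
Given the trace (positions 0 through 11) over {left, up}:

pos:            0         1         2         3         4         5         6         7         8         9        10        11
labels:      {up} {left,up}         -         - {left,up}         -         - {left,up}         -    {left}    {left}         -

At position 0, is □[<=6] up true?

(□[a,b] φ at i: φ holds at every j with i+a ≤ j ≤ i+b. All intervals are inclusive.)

False

Check up at every j in [0,6]:
  j=0: true
  j=1: true
  j=2: false
  j=3: false
  j=4: true
  j=5: false
  j=6: false
Fails at j=2 → formula fails.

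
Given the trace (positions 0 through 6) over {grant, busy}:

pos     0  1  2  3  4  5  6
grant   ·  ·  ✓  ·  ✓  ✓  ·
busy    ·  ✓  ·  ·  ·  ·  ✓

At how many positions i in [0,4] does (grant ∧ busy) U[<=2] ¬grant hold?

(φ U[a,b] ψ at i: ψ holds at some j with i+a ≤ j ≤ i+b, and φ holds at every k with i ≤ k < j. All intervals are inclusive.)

3

Evaluate at each i in [0,4]:
  i=0: ✓ (rhs at j=0)
  i=1: ✓ (rhs at j=1)
  i=2: ✗ (lhs fails at k=2 before rhs at j=3)
  i=3: ✓ (rhs at j=3)
  i=4: ✗ (lhs fails at k=4 before rhs at j=6)
Positions where it holds: {0, 1, 3} → 3.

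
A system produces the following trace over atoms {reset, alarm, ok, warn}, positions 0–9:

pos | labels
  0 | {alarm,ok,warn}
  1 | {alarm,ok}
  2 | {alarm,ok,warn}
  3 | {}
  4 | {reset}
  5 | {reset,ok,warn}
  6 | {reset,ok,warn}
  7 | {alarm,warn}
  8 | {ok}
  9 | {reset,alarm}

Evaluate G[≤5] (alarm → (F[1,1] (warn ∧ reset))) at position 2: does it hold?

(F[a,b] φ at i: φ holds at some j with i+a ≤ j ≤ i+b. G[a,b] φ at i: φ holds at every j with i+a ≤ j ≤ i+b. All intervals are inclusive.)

Check (alarm → (F[1,1] (warn ∧ reset))) at every j in [2,7]:
  j=2: antecedent true; consequent fails (none in [3,3]) → ✗
  j=3: antecedent false → ✓
  j=4: antecedent false → ✓
  j=5: antecedent false → ✓
  j=6: antecedent false → ✓
  j=7: antecedent true; consequent fails (none in [8,8]) → ✗
Fails at j=2 → formula fails.

Does not hold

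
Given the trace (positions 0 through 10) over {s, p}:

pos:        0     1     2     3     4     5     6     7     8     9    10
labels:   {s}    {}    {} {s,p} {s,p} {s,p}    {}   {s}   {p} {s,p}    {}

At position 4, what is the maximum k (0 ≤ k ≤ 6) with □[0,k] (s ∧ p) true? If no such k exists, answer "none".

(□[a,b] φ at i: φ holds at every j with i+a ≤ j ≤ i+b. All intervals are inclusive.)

1

(s ∧ p) must hold from j=4 onward; find where it first fails.
  j=4: holds
  j=5: holds
  j=6: fails
Holds on [4,5], so largest k = 1.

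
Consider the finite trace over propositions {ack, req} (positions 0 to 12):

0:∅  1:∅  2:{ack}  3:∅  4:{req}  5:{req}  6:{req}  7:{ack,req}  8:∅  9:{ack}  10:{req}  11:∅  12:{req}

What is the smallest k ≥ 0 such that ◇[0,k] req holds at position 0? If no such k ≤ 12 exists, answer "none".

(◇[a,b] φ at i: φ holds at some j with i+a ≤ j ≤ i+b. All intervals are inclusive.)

Scan j = 0,1,… for req:
  j=0: fails
  j=1: fails
  j=2: fails
  j=3: fails
  j=4: holds
First hit at j=4, so smallest k = 4-0 = 4.

4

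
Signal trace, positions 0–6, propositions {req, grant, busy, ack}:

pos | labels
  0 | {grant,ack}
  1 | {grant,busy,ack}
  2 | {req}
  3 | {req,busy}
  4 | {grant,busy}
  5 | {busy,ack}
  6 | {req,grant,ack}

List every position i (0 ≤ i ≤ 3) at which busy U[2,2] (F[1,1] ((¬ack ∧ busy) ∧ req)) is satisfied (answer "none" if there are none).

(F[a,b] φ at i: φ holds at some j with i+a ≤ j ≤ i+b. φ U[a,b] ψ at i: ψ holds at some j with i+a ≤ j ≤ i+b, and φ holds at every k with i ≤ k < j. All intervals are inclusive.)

Evaluate at each i in [0,3]:
  i=0: ✗ (lhs fails at k=0 before rhs at j=2)
  i=1: ✗ (no rhs in [3,3])
  i=2: ✗ (no rhs in [4,4])
  i=3: ✗ (no rhs in [5,5])

none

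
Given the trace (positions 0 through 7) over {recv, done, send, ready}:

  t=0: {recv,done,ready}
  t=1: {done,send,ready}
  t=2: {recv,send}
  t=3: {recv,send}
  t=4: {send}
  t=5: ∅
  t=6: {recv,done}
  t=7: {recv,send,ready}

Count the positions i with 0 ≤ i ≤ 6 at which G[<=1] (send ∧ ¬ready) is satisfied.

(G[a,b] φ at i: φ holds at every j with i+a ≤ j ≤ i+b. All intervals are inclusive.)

2

Evaluate at each i in [0,6]:
  i=0: ✗ (fails at j=0)
  i=1: ✗ (fails at j=1)
  i=2: ✓ (all of [2,3])
  i=3: ✓ (all of [3,4])
  i=4: ✗ (fails at j=5)
  i=5: ✗ (fails at j=5)
  i=6: ✗ (fails at j=6)
Positions where it holds: {2, 3} → 2.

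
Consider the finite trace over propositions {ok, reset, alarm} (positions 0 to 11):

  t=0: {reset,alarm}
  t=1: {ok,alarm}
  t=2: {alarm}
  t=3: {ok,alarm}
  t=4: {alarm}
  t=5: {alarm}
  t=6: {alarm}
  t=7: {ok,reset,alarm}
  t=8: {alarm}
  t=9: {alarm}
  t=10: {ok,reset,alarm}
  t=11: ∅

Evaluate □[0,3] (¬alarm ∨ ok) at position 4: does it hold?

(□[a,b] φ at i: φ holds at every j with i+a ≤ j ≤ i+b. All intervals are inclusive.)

Check (¬alarm ∨ ok) at every j in [4,7]:
  j=4: false
  j=5: false
  j=6: false
  j=7: true
Fails at j=4 → formula fails.

False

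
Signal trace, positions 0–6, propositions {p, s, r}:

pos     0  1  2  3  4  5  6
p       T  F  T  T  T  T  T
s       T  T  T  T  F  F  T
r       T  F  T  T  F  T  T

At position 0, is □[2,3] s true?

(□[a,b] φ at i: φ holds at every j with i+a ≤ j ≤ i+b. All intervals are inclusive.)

True

Check s at every j in [2,3]:
  j=2: true
  j=3: true
All positions satisfy it → formula holds.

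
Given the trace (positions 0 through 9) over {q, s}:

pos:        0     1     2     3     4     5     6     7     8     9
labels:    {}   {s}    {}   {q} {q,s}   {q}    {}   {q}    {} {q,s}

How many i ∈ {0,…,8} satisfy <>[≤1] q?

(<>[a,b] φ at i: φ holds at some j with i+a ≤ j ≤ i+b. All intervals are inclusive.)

Evaluate at each i in [0,8]:
  i=0: ✗ (none in [0,1])
  i=1: ✗ (none in [1,2])
  i=2: ✓ (witness j=3)
  i=3: ✓ (witness j=3)
  i=4: ✓ (witness j=4)
  i=5: ✓ (witness j=5)
  i=6: ✓ (witness j=7)
  i=7: ✓ (witness j=7)
  i=8: ✓ (witness j=9)
Positions where it holds: {2, 3, 4, 5, 6, 7, 8} → 7.

7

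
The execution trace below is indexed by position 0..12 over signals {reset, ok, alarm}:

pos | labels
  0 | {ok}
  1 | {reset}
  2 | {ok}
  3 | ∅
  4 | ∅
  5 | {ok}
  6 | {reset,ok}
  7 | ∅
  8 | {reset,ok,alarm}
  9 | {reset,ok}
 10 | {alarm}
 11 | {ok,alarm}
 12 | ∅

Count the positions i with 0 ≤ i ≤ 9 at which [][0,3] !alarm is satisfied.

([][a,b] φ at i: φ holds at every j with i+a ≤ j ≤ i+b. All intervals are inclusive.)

5

Evaluate at each i in [0,9]:
  i=0: ✓ (all of [0,3])
  i=1: ✓ (all of [1,4])
  i=2: ✓ (all of [2,5])
  i=3: ✓ (all of [3,6])
  i=4: ✓ (all of [4,7])
  i=5: ✗ (fails at j=8)
  i=6: ✗ (fails at j=8)
  i=7: ✗ (fails at j=8)
  i=8: ✗ (fails at j=8)
  i=9: ✗ (fails at j=10)
Positions where it holds: {0, 1, 2, 3, 4} → 5.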